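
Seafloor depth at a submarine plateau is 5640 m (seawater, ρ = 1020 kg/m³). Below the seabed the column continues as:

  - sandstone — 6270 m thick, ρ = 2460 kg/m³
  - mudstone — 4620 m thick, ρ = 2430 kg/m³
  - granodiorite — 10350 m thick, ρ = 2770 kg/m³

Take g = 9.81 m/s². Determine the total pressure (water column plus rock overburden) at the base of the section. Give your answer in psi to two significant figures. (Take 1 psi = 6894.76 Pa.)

seawater: 1020 kg/m³ × 9.81 m/s² × 5640 m = 5.643×10^7 Pa = 8185 psi
sandstone: 2460 kg/m³ × 9.81 m/s² × 6270 m = 1.513×10^8 Pa = 21946 psi
mudstone: 2430 kg/m³ × 9.81 m/s² × 4620 m = 1.101×10^8 Pa = 15973 psi
granodiorite: 2770 kg/m³ × 9.81 m/s² × 10350 m = 2.812×10^8 Pa = 40792 psi
Total = 8185 + 21946 + 15973 + 40792 = 86896 psi

87000 psi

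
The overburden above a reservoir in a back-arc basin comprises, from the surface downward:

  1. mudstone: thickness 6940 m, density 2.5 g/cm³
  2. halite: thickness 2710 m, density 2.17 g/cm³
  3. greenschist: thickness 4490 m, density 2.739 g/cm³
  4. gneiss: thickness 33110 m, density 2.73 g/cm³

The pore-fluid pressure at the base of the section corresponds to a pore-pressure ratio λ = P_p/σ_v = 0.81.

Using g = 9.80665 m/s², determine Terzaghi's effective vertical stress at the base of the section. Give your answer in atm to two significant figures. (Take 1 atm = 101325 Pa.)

2300 atm

Overburden (lithostatic) stress σ_v:
mudstone: 2500 kg/m³ × 9.80665 m/s² × 6940 m = 1.701×10^8 Pa = 170.1 MPa
halite: 2170 kg/m³ × 9.80665 m/s² × 2710 m = 5.767×10^7 Pa = 57.67 MPa
greenschist: 2739 kg/m³ × 9.80665 m/s² × 4490 m = 1.206×10^8 Pa = 120.6 MPa
gneiss: 2730 kg/m³ × 9.80665 m/s² × 33110 m = 8.864×10^8 Pa = 886.4 MPa
Total = 170.1 + 57.67 + 120.6 + 886.4 = 1234.8 MPa
Pore pressure P_p = λ·σ_v = 0.81 × 1235 MPa = 1000 MPa
Effective stress σ' = σ_v − P_p = 1235 − 1000 = 234.62 MPa = 2315.5 atm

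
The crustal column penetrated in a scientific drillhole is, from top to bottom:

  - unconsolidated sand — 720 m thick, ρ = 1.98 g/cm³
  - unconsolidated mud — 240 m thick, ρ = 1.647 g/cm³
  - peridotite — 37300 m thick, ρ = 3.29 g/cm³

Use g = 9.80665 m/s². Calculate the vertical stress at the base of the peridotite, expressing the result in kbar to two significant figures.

unconsolidated sand: 1980 kg/m³ × 9.80665 m/s² × 720 m = 1.398×10^7 Pa = 0.1398 kbar
unconsolidated mud: 1647 kg/m³ × 9.80665 m/s² × 240 m = 3.876×10^6 Pa = 0.03876 kbar
peridotite: 3290 kg/m³ × 9.80665 m/s² × 37300 m = 1.203×10^9 Pa = 12.03 kbar
Total = 0.1398 + 0.03876 + 12.03 = 12.213 kbar

12 kbar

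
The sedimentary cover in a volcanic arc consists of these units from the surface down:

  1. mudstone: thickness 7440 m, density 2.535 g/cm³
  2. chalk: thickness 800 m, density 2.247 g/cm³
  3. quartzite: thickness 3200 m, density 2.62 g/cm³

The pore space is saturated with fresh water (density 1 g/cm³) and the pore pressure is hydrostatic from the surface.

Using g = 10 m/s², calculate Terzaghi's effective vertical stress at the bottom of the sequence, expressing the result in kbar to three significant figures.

1.76 kbar

Overburden (lithostatic) stress σ_v:
mudstone: 2535 kg/m³ × 10 m/s² × 7440 m = 1.886×10^8 Pa = 188.6 MPa
chalk: 2247 kg/m³ × 10 m/s² × 800 m = 1.798×10^7 Pa = 17.98 MPa
quartzite: 2620 kg/m³ × 10 m/s² × 3200 m = 8.384×10^7 Pa = 83.84 MPa
Total = 188.6 + 17.98 + 83.84 = 290.42 MPa
Pore pressure P_p = 1000 kg/m³ × 10 m/s² × 11440 m = 1.144×10^8 Pa = 114.4 MPa
Effective stress σ' = σ_v − P_p = 290.4 − 114.4 = 176.02 MPa = 1.7602 kbar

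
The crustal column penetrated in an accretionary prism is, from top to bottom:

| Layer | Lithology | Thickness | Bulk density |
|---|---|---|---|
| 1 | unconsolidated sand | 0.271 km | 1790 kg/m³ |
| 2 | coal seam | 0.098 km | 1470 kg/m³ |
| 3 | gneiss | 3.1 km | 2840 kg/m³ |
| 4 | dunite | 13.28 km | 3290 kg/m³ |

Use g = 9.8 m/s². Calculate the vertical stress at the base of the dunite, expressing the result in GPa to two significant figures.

unconsolidated sand: 1790 kg/m³ × 9.8 m/s² × 271 m = 4.754×10^6 Pa = 4.754×10^-3 GPa
coal seam: 1470 kg/m³ × 9.8 m/s² × 98 m = 1.412×10^6 Pa = 1.412×10^-3 GPa
gneiss: 2840 kg/m³ × 9.8 m/s² × 3100 m = 8.628×10^7 Pa = 0.08628 GPa
dunite: 3290 kg/m³ × 9.8 m/s² × 13280 m = 4.282×10^8 Pa = 0.4282 GPa
Total = 4.754×10^-3 + 1.412×10^-3 + 0.08628 + 0.4282 = 0.52062 GPa

0.52 GPa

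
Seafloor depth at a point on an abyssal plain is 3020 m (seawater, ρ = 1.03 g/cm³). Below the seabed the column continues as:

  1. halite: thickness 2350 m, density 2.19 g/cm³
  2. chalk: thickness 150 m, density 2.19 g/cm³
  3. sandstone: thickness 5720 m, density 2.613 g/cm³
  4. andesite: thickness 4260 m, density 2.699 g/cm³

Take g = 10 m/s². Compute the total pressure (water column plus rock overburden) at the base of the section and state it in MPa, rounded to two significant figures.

350 MPa

seawater: 1030 kg/m³ × 10 m/s² × 3020 m = 3.111×10^7 Pa = 31.11 MPa
halite: 2190 kg/m³ × 10 m/s² × 2350 m = 5.146×10^7 Pa = 51.47 MPa
chalk: 2190 kg/m³ × 10 m/s² × 150 m = 3.285×10^6 Pa = 3.285 MPa
sandstone: 2613 kg/m³ × 10 m/s² × 5720 m = 1.495×10^8 Pa = 149.5 MPa
andesite: 2699 kg/m³ × 10 m/s² × 4260 m = 1.150×10^8 Pa = 115.0 MPa
Total = 31.11 + 51.47 + 3.285 + 149.5 + 115.0 = 350.30 MPa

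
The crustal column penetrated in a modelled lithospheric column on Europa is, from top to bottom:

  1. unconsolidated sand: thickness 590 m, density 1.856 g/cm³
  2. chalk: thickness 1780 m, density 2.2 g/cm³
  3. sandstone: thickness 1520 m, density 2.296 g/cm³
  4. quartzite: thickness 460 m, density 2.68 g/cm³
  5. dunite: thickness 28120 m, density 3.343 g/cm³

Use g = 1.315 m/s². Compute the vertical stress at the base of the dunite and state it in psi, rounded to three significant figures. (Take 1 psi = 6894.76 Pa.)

unconsolidated sand: 1856 kg/m³ × 1.315 m/s² × 590 m = 1.440×10^6 Pa = 208.9 psi
chalk: 2200 kg/m³ × 1.315 m/s² × 1780 m = 5.150×10^6 Pa = 746.9 psi
sandstone: 2296 kg/m³ × 1.315 m/s² × 1520 m = 4.589×10^6 Pa = 665.6 psi
quartzite: 2680 kg/m³ × 1.315 m/s² × 460 m = 1.621×10^6 Pa = 235.1 psi
dunite: 3343 kg/m³ × 1.315 m/s² × 28120 m = 1.236×10^8 Pa = 17929 psi
Total = 208.9 + 746.9 + 665.6 + 235.1 + 17929 = 19786 psi

19800 psi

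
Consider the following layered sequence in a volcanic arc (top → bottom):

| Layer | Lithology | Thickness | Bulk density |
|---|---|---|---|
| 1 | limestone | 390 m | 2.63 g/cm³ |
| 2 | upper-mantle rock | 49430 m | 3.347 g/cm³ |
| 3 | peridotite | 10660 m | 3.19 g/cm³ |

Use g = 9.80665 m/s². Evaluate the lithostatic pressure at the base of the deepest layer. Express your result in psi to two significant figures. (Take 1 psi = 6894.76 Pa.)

limestone: 2630 kg/m³ × 9.80665 m/s² × 390 m = 1.006×10^7 Pa = 1459 psi
upper-mantle rock: 3347 kg/m³ × 9.80665 m/s² × 49430 m = 1.622×10^9 Pa = 2.353×10^5 psi
peridotite: 3190 kg/m³ × 9.80665 m/s² × 10660 m = 3.335×10^8 Pa = 48367 psi
Total = 1459 + 2.353×10^5 + 48367 = 2.8514×10^5 psi

290000 psi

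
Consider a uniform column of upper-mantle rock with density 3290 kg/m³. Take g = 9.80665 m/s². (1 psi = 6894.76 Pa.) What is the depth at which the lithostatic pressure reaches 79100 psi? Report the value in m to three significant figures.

16900 m

h = P/(ρg) = 79100 psi / (3290 kg/m³ × 9.80665 m/s²) = 5.454×10^8 Pa / 32264 Pa/m = 16904 m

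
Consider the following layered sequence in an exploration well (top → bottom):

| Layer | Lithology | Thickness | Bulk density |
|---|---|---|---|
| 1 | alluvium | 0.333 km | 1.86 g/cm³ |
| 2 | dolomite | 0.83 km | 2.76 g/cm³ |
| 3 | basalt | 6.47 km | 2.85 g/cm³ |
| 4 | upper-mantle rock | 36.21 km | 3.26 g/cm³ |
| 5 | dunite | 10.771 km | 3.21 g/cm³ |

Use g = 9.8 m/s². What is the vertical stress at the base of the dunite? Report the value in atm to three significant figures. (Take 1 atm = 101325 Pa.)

16800 atm

alluvium: 1860 kg/m³ × 9.8 m/s² × 333 m = 6.070×10^6 Pa = 59.91 atm
dolomite: 2760 kg/m³ × 9.8 m/s² × 830 m = 2.245×10^7 Pa = 221.6 atm
basalt: 2850 kg/m³ × 9.8 m/s² × 6470 m = 1.807×10^8 Pa = 1783 atm
upper-mantle rock: 3260 kg/m³ × 9.8 m/s² × 36210 m = 1.157×10^9 Pa = 11417 atm
dunite: 3210 kg/m³ × 9.8 m/s² × 10771 m = 3.388×10^8 Pa = 3344 atm
Total = 59.91 + 221.6 + 1783 + 11417 + 3344 = 16826 atm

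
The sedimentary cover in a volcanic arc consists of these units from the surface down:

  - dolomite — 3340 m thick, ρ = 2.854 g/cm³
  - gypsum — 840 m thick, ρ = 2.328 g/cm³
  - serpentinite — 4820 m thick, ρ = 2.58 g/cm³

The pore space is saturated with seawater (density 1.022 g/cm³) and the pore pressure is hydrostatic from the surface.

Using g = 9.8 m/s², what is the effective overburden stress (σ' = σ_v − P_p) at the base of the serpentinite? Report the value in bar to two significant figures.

1400 bar

Overburden (lithostatic) stress σ_v:
dolomite: 2854 kg/m³ × 9.8 m/s² × 3340 m = 9.342×10^7 Pa = 93.42 MPa
gypsum: 2328 kg/m³ × 9.8 m/s² × 840 m = 1.916×10^7 Pa = 19.16 MPa
serpentinite: 2580 kg/m³ × 9.8 m/s² × 4820 m = 1.219×10^8 Pa = 121.9 MPa
Total = 93.42 + 19.16 + 121.9 = 234.45 MPa
Pore pressure P_p = 1022 kg/m³ × 9.8 m/s² × 9000 m = 9.014×10^7 Pa = 90.14 MPa
Effective stress σ' = σ_v − P_p = 234.5 − 90.14 = 144.31 MPa = 1443.1 bar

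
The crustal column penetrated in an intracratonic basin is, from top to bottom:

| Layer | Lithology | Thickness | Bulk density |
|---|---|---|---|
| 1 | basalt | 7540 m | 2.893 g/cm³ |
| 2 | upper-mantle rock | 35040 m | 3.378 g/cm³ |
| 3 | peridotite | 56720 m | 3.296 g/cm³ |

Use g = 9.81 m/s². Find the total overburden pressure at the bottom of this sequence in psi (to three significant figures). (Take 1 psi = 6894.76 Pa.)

basalt: 2893 kg/m³ × 9.81 m/s² × 7540 m = 2.140×10^8 Pa = 31036 psi
upper-mantle rock: 3378 kg/m³ × 9.81 m/s² × 35040 m = 1.161×10^9 Pa = 1.684×10^5 psi
peridotite: 3296 kg/m³ × 9.81 m/s² × 56720 m = 1.834×10^9 Pa = 2.660×10^5 psi
Total = 31036 + 1.684×10^5 + 2.660×10^5 = 4.6544×10^5 psi

465000 psi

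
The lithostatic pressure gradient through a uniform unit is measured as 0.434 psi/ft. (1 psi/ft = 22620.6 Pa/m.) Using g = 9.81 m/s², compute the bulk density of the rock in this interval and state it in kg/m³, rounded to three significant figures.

ρ = (dP/dz)/g = 0.434 psi/ft / 9.81 m/s² = 9817.3 Pa/m / 9.81 m/s² = 1000.7 kg/m³

1000 kg/m³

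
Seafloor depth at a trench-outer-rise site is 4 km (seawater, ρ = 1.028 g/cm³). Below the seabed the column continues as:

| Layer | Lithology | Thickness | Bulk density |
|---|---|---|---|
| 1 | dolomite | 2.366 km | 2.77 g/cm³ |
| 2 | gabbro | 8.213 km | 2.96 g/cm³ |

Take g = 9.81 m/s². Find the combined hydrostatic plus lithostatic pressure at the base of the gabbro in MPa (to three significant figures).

seawater: 1028 kg/m³ × 9.81 m/s² × 4000 m = 4.034×10^7 Pa = 40.34 MPa
dolomite: 2770 kg/m³ × 9.81 m/s² × 2366 m = 6.429×10^7 Pa = 64.29 MPa
gabbro: 2960 kg/m³ × 9.81 m/s² × 8213 m = 2.385×10^8 Pa = 238.5 MPa
Total = 40.34 + 64.29 + 238.5 = 343.12 MPa

343 MPa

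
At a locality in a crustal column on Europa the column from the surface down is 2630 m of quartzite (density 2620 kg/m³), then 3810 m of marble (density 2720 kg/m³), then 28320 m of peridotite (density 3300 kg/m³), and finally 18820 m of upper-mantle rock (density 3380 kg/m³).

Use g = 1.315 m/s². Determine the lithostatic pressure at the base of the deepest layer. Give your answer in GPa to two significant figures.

0.23 GPa

quartzite: 2620 kg/m³ × 1.315 m/s² × 2630 m = 9.061×10^6 Pa = 9.061×10^-3 GPa
marble: 2720 kg/m³ × 1.315 m/s² × 3810 m = 1.363×10^7 Pa = 0.01363 GPa
peridotite: 3300 kg/m³ × 1.315 m/s² × 28320 m = 1.229×10^8 Pa = 0.1229 GPa
upper-mantle rock: 3380 kg/m³ × 1.315 m/s² × 18820 m = 8.365×10^7 Pa = 0.08365 GPa
Total = 9.061×10^-3 + 0.01363 + 0.1229 + 0.08365 = 0.22923 GPa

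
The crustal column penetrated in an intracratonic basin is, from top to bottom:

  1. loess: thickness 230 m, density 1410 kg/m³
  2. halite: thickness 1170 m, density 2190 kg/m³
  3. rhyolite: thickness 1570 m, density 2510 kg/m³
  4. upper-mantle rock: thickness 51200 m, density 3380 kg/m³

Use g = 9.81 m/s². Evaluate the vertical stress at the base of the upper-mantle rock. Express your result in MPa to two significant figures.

1800 MPa

loess: 1410 kg/m³ × 9.81 m/s² × 230 m = 3.181×10^6 Pa = 3.181 MPa
halite: 2190 kg/m³ × 9.81 m/s² × 1170 m = 2.514×10^7 Pa = 25.14 MPa
rhyolite: 2510 kg/m³ × 9.81 m/s² × 1570 m = 3.866×10^7 Pa = 38.66 MPa
upper-mantle rock: 3380 kg/m³ × 9.81 m/s² × 51200 m = 1.698×10^9 Pa = 1698 MPa
Total = 3.181 + 25.14 + 38.66 + 1698 = 1764.7 MPa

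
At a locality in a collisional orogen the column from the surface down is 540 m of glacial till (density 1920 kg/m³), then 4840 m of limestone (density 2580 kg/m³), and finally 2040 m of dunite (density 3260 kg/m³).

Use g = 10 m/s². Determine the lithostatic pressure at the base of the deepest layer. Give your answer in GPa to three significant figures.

glacial till: 1920 kg/m³ × 10 m/s² × 540 m = 1.037×10^7 Pa = 0.01037 GPa
limestone: 2580 kg/m³ × 10 m/s² × 4840 m = 1.249×10^8 Pa = 0.1249 GPa
dunite: 3260 kg/m³ × 10 m/s² × 2040 m = 6.650×10^7 Pa = 0.06650 GPa
Total = 0.01037 + 0.1249 + 0.06650 = 0.20174 GPa

0.202 GPa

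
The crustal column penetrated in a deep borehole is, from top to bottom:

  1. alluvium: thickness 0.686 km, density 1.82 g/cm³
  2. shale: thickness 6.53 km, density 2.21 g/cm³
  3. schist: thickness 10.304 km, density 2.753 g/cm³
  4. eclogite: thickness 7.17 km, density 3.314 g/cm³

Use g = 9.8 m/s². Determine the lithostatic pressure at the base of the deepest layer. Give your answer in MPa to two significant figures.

alluvium: 1820 kg/m³ × 9.8 m/s² × 686 m = 1.224×10^7 Pa = 12.24 MPa
shale: 2210 kg/m³ × 9.8 m/s² × 6530 m = 1.414×10^8 Pa = 141.4 MPa
schist: 2753 kg/m³ × 9.8 m/s² × 10304 m = 2.780×10^8 Pa = 278.0 MPa
eclogite: 3314 kg/m³ × 9.8 m/s² × 7170 m = 2.329×10^8 Pa = 232.9 MPa
Total = 12.24 + 141.4 + 278.0 + 232.9 = 664.52 MPa

660 MPa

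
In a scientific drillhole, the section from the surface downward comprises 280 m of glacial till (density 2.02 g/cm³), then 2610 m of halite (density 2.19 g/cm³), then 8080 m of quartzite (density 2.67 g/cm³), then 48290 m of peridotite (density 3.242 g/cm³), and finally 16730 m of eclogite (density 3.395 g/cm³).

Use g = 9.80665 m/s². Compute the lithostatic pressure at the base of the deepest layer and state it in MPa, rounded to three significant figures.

glacial till: 2020 kg/m³ × 9.80665 m/s² × 280 m = 5.547×10^6 Pa = 5.547 MPa
halite: 2190 kg/m³ × 9.80665 m/s² × 2610 m = 5.605×10^7 Pa = 56.05 MPa
quartzite: 2670 kg/m³ × 9.80665 m/s² × 8080 m = 2.116×10^8 Pa = 211.6 MPa
peridotite: 3242 kg/m³ × 9.80665 m/s² × 48290 m = 1.535×10^9 Pa = 1535 MPa
eclogite: 3395 kg/m³ × 9.80665 m/s² × 16730 m = 5.570×10^8 Pa = 557.0 MPa
Total = 5.547 + 56.05 + 211.6 + 1535 + 557.0 = 2365.5 MPa

2370 MPa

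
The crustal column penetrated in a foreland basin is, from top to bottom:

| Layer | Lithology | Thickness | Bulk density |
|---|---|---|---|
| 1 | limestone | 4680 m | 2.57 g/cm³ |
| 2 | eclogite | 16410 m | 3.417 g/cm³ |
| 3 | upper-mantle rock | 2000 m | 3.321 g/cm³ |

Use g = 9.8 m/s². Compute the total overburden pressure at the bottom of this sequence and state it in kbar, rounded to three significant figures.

7.32 kbar

limestone: 2570 kg/m³ × 9.8 m/s² × 4680 m = 1.179×10^8 Pa = 1.179 kbar
eclogite: 3417 kg/m³ × 9.8 m/s² × 16410 m = 5.495×10^8 Pa = 5.495 kbar
upper-mantle rock: 3321 kg/m³ × 9.8 m/s² × 2000 m = 6.509×10^7 Pa = 0.6509 kbar
Total = 1.179 + 5.495 + 0.6509 = 7.3248 kbar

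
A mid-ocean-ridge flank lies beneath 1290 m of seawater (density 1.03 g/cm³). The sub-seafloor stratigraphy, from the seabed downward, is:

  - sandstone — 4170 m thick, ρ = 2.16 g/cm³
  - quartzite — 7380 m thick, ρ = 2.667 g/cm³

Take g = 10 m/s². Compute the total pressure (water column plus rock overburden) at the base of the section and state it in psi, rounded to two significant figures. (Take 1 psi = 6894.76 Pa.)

seawater: 1030 kg/m³ × 10 m/s² × 1290 m = 1.329×10^7 Pa = 1927 psi
sandstone: 2160 kg/m³ × 10 m/s² × 4170 m = 9.007×10^7 Pa = 13064 psi
quartzite: 2667 kg/m³ × 10 m/s² × 7380 m = 1.968×10^8 Pa = 28547 psi
Total = 1927 + 13064 + 28547 = 43538 psi

44000 psi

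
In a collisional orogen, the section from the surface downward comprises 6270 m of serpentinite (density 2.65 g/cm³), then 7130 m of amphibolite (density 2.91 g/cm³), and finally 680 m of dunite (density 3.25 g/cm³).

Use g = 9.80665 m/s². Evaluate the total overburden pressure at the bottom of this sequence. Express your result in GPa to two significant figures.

0.39 GPa

serpentinite: 2650 kg/m³ × 9.80665 m/s² × 6270 m = 1.629×10^8 Pa = 0.1629 GPa
amphibolite: 2910 kg/m³ × 9.80665 m/s² × 7130 m = 2.035×10^8 Pa = 0.2035 GPa
dunite: 3250 kg/m³ × 9.80665 m/s² × 680 m = 2.167×10^7 Pa = 0.02167 GPa
Total = 0.1629 + 0.2035 + 0.02167 = 0.38809 GPa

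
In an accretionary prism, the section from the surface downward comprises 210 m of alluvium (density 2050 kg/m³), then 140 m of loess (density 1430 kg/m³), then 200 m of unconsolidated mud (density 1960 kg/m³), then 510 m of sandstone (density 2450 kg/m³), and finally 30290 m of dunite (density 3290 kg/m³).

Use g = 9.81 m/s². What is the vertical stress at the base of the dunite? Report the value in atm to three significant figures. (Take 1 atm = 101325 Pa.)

9870 atm

alluvium: 2050 kg/m³ × 9.81 m/s² × 210 m = 4.223×10^6 Pa = 41.68 atm
loess: 1430 kg/m³ × 9.81 m/s² × 140 m = 1.964×10^6 Pa = 19.38 atm
unconsolidated mud: 1960 kg/m³ × 9.81 m/s² × 200 m = 3.846×10^6 Pa = 37.95 atm
sandstone: 2450 kg/m³ × 9.81 m/s² × 510 m = 1.226×10^7 Pa = 121.0 atm
dunite: 3290 kg/m³ × 9.81 m/s² × 30290 m = 9.776×10^8 Pa = 9648 atm
Total = 41.68 + 19.38 + 37.95 + 121.0 + 9648 = 9868.2 atm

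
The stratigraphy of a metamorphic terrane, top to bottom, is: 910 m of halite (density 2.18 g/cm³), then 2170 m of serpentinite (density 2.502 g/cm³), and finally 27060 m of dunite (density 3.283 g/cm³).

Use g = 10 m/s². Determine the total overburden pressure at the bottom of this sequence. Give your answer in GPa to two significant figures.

0.96 GPa

halite: 2180 kg/m³ × 10 m/s² × 910 m = 1.984×10^7 Pa = 0.01984 GPa
serpentinite: 2502 kg/m³ × 10 m/s² × 2170 m = 5.429×10^7 Pa = 0.05429 GPa
dunite: 3283 kg/m³ × 10 m/s² × 27060 m = 8.884×10^8 Pa = 0.8884 GPa
Total = 0.01984 + 0.05429 + 0.8884 = 0.96251 GPa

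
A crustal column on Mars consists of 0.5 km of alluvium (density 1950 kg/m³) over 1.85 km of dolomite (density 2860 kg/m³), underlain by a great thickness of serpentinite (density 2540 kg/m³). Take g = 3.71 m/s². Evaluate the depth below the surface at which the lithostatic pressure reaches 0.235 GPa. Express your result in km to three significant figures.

Pressure at base of upper layers: 1950×3.71×500 + 2860×3.71×1850 = 2.325×10^7 Pa = 0.02325 GPa
Remaining pressure to be supplied by serpentinite: 2.350×10^8 − 2.325×10^7 = 2.118×10^8 Pa
Additional depth in serpentinite = 2.118×10^8 Pa / (2540 kg/m³ × 3.71 m/s²) = 22471 m
Total depth = 2350 m + 22471 m = 24821 m
= 24.821 km

24.8 km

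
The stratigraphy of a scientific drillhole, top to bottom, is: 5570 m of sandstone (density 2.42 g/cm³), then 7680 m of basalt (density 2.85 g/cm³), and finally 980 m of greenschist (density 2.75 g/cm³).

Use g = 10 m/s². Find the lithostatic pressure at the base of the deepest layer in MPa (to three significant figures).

sandstone: 2420 kg/m³ × 10 m/s² × 5570 m = 1.348×10^8 Pa = 134.8 MPa
basalt: 2850 kg/m³ × 10 m/s² × 7680 m = 2.189×10^8 Pa = 218.9 MPa
greenschist: 2750 kg/m³ × 10 m/s² × 980 m = 2.695×10^7 Pa = 26.95 MPa
Total = 134.8 + 218.9 + 26.95 = 380.62 MPa

381 MPa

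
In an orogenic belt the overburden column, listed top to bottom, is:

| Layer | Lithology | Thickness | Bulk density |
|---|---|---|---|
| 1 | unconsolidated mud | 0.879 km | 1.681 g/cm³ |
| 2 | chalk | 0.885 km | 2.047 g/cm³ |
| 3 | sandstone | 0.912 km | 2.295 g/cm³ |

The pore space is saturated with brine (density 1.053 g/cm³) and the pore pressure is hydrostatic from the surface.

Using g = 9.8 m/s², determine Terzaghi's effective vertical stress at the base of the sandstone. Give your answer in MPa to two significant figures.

Overburden (lithostatic) stress σ_v:
unconsolidated mud: 1681 kg/m³ × 9.8 m/s² × 879 m = 1.448×10^7 Pa = 14.48 MPa
chalk: 2047 kg/m³ × 9.8 m/s² × 885 m = 1.775×10^7 Pa = 17.75 MPa
sandstone: 2295 kg/m³ × 9.8 m/s² × 912 m = 2.051×10^7 Pa = 20.51 MPa
Total = 14.48 + 17.75 + 20.51 = 52.746 MPa
Pore pressure P_p = 1053 kg/m³ × 9.8 m/s² × 2676 m = 2.761×10^7 Pa = 27.61 MPa
Effective stress σ' = σ_v − P_p = 52.75 − 27.61 = 25.131 MPa

25 MPa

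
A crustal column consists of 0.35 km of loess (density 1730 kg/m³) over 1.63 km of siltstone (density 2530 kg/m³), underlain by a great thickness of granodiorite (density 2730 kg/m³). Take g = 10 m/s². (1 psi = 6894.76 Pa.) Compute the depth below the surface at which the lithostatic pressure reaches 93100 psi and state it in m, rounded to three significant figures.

23800 m

Pressure at base of upper layers: 1730×10×350 + 2530×10×1630 = 4.729×10^7 Pa = 6859 psi
Remaining pressure to be supplied by granodiorite: 6.419×10^8 − 4.729×10^7 = 5.946×10^8 Pa
Additional depth in granodiorite = 5.946×10^8 Pa / (2730 kg/m³ × 10 m/s²) = 21781 m
Total depth = 1980 m + 21781 m = 23761 m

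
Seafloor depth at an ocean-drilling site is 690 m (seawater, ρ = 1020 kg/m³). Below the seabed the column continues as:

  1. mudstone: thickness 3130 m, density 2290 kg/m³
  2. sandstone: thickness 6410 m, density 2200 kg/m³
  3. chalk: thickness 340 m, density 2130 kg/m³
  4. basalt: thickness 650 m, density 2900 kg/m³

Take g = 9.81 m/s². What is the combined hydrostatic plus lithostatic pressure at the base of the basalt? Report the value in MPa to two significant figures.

seawater: 1020 kg/m³ × 9.81 m/s² × 690 m = 6.904×10^6 Pa = 6.904 MPa
mudstone: 2290 kg/m³ × 9.81 m/s² × 3130 m = 7.032×10^7 Pa = 70.32 MPa
sandstone: 2200 kg/m³ × 9.81 m/s² × 6410 m = 1.383×10^8 Pa = 138.3 MPa
chalk: 2130 kg/m³ × 9.81 m/s² × 340 m = 7.104×10^6 Pa = 7.104 MPa
basalt: 2900 kg/m³ × 9.81 m/s² × 650 m = 1.849×10^7 Pa = 18.49 MPa
Total = 6.904 + 70.32 + 138.3 + 7.104 + 18.49 = 241.16 MPa

240 MPa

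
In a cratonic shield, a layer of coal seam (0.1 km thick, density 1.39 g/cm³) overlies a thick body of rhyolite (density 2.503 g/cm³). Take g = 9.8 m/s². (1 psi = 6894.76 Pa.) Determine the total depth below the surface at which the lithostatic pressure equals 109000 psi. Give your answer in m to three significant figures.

Pressure at base of upper layers: 1390×9.8×100 = 1.362×10^6 Pa = 197.6 psi
Remaining pressure to be supplied by rhyolite: 7.515×10^8 − 1.362×10^6 = 7.502×10^8 Pa
Additional depth in rhyolite = 7.502×10^8 Pa / (2503 kg/m³ × 9.8 m/s²) = 30582 m
Total depth = 100 m + 30582 m = 30682 m

30700 m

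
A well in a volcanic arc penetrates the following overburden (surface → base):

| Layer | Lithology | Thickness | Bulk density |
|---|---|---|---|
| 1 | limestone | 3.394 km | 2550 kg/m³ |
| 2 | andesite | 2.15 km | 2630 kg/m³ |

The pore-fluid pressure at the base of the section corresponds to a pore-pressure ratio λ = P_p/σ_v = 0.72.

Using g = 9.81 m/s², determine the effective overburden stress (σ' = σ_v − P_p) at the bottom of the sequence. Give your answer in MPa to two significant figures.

39 MPa

Overburden (lithostatic) stress σ_v:
limestone: 2550 kg/m³ × 9.81 m/s² × 3394 m = 8.490×10^7 Pa = 84.90 MPa
andesite: 2630 kg/m³ × 9.81 m/s² × 2150 m = 5.547×10^7 Pa = 55.47 MPa
Total = 84.90 + 55.47 = 140.37 MPa
Pore pressure P_p = λ·σ_v = 0.72 × 140.4 MPa = 101.1 MPa
Effective stress σ' = σ_v − P_p = 140.4 − 101.1 = 39.305 MPa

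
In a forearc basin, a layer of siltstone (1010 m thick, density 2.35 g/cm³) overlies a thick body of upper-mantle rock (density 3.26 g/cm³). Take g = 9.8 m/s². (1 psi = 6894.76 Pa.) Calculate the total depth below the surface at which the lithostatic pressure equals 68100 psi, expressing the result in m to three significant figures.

Pressure at base of upper layers: 2350×9.8×1010 = 2.326×10^7 Pa = 3374 psi
Remaining pressure to be supplied by upper-mantle rock: 4.695×10^8 − 2.326×10^7 = 4.463×10^8 Pa
Additional depth in upper-mantle rock = 4.463×10^8 Pa / (3260 kg/m³ × 9.8 m/s²) = 13969 m
Total depth = 1010 m + 13969 m = 14979 m

15000 m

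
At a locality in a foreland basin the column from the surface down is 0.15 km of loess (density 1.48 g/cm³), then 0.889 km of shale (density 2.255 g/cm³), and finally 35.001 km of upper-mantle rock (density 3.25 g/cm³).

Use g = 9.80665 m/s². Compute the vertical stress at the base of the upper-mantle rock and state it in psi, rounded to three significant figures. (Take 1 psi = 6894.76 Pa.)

loess: 1480 kg/m³ × 9.80665 m/s² × 150 m = 2.177×10^6 Pa = 315.8 psi
shale: 2255 kg/m³ × 9.80665 m/s² × 889 m = 1.966×10^7 Pa = 2851 psi
upper-mantle rock: 3250 kg/m³ × 9.80665 m/s² × 35001 m = 1.116×10^9 Pa = 1.618×10^5 psi
Total = 315.8 + 2851 + 1.618×10^5 = 1.6496×10^5 psi

165000 psi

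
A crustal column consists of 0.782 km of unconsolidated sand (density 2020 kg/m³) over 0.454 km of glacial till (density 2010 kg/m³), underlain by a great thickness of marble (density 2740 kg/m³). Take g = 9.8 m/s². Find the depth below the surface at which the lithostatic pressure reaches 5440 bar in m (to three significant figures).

Pressure at base of upper layers: 2020×9.8×782 + 2010×9.8×454 = 2.442×10^7 Pa = 244.2 bar
Remaining pressure to be supplied by marble: 5.440×10^8 − 2.442×10^7 = 5.196×10^8 Pa
Additional depth in marble = 5.196×10^8 Pa / (2740 kg/m³ × 9.8 m/s²) = 19350 m
Total depth = 1236 m + 19350 m = 20586 m

20600 m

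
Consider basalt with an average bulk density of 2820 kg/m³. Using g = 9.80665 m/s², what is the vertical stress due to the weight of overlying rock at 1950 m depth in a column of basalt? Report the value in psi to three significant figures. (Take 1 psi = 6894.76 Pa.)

7820 psi

basalt: 2820 kg/m³ × 9.80665 m/s² × 1950 m = 5.393×10^7 Pa = 7821 psi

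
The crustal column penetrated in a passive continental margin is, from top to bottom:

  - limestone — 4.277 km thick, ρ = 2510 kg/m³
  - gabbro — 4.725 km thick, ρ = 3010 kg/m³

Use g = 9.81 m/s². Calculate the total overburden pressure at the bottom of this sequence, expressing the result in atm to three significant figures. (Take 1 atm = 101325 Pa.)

limestone: 2510 kg/m³ × 9.81 m/s² × 4277 m = 1.053×10^8 Pa = 1039 atm
gabbro: 3010 kg/m³ × 9.81 m/s² × 4725 m = 1.395×10^8 Pa = 1377 atm
Total = 1039 + 1377 = 2416.3 atm

2420 atm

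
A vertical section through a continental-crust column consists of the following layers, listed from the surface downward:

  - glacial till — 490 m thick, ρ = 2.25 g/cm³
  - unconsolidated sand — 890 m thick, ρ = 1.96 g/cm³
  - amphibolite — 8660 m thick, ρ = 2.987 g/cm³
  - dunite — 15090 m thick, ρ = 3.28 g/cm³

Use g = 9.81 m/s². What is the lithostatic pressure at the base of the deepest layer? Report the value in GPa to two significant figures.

0.77 GPa

glacial till: 2250 kg/m³ × 9.81 m/s² × 490 m = 1.082×10^7 Pa = 0.01082 GPa
unconsolidated sand: 1960 kg/m³ × 9.81 m/s² × 890 m = 1.711×10^7 Pa = 0.01711 GPa
amphibolite: 2987 kg/m³ × 9.81 m/s² × 8660 m = 2.538×10^8 Pa = 0.2538 GPa
dunite: 3280 kg/m³ × 9.81 m/s² × 15090 m = 4.855×10^8 Pa = 0.4855 GPa
Total = 0.01082 + 0.01711 + 0.2538 + 0.4855 = 0.76724 GPa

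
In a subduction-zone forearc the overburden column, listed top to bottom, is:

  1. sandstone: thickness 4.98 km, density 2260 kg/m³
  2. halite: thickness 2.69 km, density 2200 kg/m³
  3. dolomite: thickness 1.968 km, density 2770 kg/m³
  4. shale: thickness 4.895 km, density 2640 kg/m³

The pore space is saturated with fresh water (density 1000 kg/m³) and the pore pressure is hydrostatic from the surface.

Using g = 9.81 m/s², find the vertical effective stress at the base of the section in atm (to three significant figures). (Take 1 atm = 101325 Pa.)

2030 atm

Overburden (lithostatic) stress σ_v:
sandstone: 2260 kg/m³ × 9.81 m/s² × 4980 m = 1.104×10^8 Pa = 110.4 MPa
halite: 2200 kg/m³ × 9.81 m/s² × 2690 m = 5.806×10^7 Pa = 58.06 MPa
dolomite: 2770 kg/m³ × 9.81 m/s² × 1968 m = 5.348×10^7 Pa = 53.48 MPa
shale: 2640 kg/m³ × 9.81 m/s² × 4895 m = 1.268×10^8 Pa = 126.8 MPa
Total = 110.4 + 58.06 + 53.48 + 126.8 = 348.72 MPa
Pore pressure P_p = 1000 kg/m³ × 9.81 m/s² × 14533 m = 1.426×10^8 Pa = 142.6 MPa
Effective stress σ' = σ_v − P_p = 348.7 − 142.6 = 206.15 MPa = 2034.5 atm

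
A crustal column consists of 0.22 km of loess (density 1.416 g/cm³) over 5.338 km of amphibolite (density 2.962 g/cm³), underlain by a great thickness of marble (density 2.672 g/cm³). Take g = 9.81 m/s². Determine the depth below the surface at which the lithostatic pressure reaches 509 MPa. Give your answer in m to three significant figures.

Pressure at base of upper layers: 1416×9.81×220 + 2962×9.81×5338 = 1.582×10^8 Pa = 158.2 MPa
Remaining pressure to be supplied by marble: 5.090×10^8 − 1.582×10^8 = 3.508×10^8 Pa
Additional depth in marble = 3.508×10^8 Pa / (2672 kg/m³ × 9.81 m/s²) = 13384 m
Total depth = 5558 m + 13384 m = 18942 m

18900 m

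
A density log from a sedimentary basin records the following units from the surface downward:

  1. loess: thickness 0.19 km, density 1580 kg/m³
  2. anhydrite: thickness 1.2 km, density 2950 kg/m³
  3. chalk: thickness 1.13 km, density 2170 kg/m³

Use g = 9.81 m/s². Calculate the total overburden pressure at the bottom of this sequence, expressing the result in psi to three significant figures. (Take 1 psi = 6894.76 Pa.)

8950 psi

loess: 1580 kg/m³ × 9.81 m/s² × 190 m = 2.945×10^6 Pa = 427.1 psi
anhydrite: 2950 kg/m³ × 9.81 m/s² × 1200 m = 3.473×10^7 Pa = 5037 psi
chalk: 2170 kg/m³ × 9.81 m/s² × 1130 m = 2.406×10^7 Pa = 3489 psi
Total = 427.1 + 5037 + 3489 = 8952.8 psi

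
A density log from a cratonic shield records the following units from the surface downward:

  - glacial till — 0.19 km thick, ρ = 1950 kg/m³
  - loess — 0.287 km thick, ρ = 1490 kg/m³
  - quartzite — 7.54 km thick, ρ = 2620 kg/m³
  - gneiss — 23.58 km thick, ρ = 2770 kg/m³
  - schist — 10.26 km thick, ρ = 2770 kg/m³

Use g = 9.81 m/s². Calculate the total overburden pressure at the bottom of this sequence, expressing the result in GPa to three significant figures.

1.12 GPa

glacial till: 1950 kg/m³ × 9.81 m/s² × 190 m = 3.635×10^6 Pa = 3.635×10^-3 GPa
loess: 1490 kg/m³ × 9.81 m/s² × 287 m = 4.195×10^6 Pa = 4.195×10^-3 GPa
quartzite: 2620 kg/m³ × 9.81 m/s² × 7540 m = 1.938×10^8 Pa = 0.1938 GPa
gneiss: 2770 kg/m³ × 9.81 m/s² × 23580 m = 6.408×10^8 Pa = 0.6408 GPa
schist: 2770 kg/m³ × 9.81 m/s² × 10260 m = 2.788×10^8 Pa = 0.2788 GPa
Total = 3.635×10^-3 + 4.195×10^-3 + 0.1938 + 0.6408 + 0.2788 = 1.1212 GPa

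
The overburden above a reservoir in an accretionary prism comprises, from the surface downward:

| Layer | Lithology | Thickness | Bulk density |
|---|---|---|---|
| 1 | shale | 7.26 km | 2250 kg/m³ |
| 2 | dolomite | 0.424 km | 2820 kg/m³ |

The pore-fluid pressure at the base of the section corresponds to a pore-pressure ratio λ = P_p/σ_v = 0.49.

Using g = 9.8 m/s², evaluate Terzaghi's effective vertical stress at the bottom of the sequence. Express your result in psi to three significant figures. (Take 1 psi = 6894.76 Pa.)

12700 psi

Overburden (lithostatic) stress σ_v:
shale: 2250 kg/m³ × 9.8 m/s² × 7260 m = 1.601×10^8 Pa = 160.1 MPa
dolomite: 2820 kg/m³ × 9.8 m/s² × 424 m = 1.172×10^7 Pa = 11.72 MPa
Total = 160.1 + 11.72 = 171.80 MPa
Pore pressure P_p = λ·σ_v = 0.49 × 171.8 MPa = 84.18 MPa
Effective stress σ' = σ_v − P_p = 171.8 − 84.18 = 87.618 MPa = 12708 psi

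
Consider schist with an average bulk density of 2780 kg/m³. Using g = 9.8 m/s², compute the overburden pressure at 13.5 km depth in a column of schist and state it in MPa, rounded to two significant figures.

370 MPa

schist: 2780 kg/m³ × 9.8 m/s² × 13500 m = 3.678×10^8 Pa = 367.8 MPa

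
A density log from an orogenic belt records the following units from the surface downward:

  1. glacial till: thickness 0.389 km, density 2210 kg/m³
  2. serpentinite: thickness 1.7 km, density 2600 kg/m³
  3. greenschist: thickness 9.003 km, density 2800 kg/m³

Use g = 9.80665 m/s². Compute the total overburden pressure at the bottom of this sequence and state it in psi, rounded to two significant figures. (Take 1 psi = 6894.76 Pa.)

43000 psi

glacial till: 2210 kg/m³ × 9.80665 m/s² × 389 m = 8.431×10^6 Pa = 1223 psi
serpentinite: 2600 kg/m³ × 9.80665 m/s² × 1700 m = 4.335×10^7 Pa = 6287 psi
greenschist: 2800 kg/m³ × 9.80665 m/s² × 9003 m = 2.472×10^8 Pa = 35855 psi
Total = 1223 + 6287 + 35855 = 43364 psi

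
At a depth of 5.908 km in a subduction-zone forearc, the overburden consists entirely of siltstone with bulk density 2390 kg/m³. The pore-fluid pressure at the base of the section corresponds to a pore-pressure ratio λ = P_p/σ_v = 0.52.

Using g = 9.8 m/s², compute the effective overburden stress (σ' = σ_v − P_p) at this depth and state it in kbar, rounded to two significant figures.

0.66 kbar

Overburden (lithostatic) stress σ_v:
siltstone: 2390 kg/m³ × 9.8 m/s² × 5908 m = 1.384×10^8 Pa = 138.4 MPa
Pore pressure P_p = λ·σ_v = 0.52 × 138.4 MPa = 71.96 MPa
Effective stress σ' = σ_v − P_p = 138.4 − 71.96 = 66.421 MPa = 0.66421 kbar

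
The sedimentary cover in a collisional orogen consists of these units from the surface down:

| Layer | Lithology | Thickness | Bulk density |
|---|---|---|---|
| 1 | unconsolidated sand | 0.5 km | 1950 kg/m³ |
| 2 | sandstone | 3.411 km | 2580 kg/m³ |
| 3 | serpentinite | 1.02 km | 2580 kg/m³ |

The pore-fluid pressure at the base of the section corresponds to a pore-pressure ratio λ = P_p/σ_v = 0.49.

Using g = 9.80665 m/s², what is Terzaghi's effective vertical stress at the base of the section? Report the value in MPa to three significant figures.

62.1 MPa

Overburden (lithostatic) stress σ_v:
unconsolidated sand: 1950 kg/m³ × 9.80665 m/s² × 500 m = 9.561×10^6 Pa = 9.561 MPa
sandstone: 2580 kg/m³ × 9.80665 m/s² × 3411 m = 8.630×10^7 Pa = 86.30 MPa
serpentinite: 2580 kg/m³ × 9.80665 m/s² × 1020 m = 2.581×10^7 Pa = 25.81 MPa
Total = 9.561 + 86.30 + 25.81 = 121.67 MPa
Pore pressure P_p = λ·σ_v = 0.49 × 121.7 MPa = 59.62 MPa
Effective stress σ' = σ_v − P_p = 121.7 − 59.62 = 62.052 MPa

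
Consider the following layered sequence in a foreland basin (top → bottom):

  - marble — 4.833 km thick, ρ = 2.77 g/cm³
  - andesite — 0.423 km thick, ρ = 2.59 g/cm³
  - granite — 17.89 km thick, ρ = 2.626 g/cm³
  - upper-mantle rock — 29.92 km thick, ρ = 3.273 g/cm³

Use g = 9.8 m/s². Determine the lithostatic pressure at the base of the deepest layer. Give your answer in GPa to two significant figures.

1.6 GPa

marble: 2770 kg/m³ × 9.8 m/s² × 4833 m = 1.312×10^8 Pa = 0.1312 GPa
andesite: 2590 kg/m³ × 9.8 m/s² × 423 m = 1.074×10^7 Pa = 0.01074 GPa
granite: 2626 kg/m³ × 9.8 m/s² × 17890 m = 4.604×10^8 Pa = 0.4604 GPa
upper-mantle rock: 3273 kg/m³ × 9.8 m/s² × 29920 m = 9.597×10^8 Pa = 0.9597 GPa
Total = 0.1312 + 0.01074 + 0.4604 + 0.9597 = 1.5620 GPa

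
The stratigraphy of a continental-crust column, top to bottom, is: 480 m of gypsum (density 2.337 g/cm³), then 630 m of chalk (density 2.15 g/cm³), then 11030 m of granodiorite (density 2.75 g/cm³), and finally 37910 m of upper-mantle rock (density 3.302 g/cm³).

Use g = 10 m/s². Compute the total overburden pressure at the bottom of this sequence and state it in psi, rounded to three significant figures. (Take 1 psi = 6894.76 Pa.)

229000 psi

gypsum: 2337 kg/m³ × 10 m/s² × 480 m = 1.122×10^7 Pa = 1627 psi
chalk: 2150 kg/m³ × 10 m/s² × 630 m = 1.355×10^7 Pa = 1965 psi
granodiorite: 2750 kg/m³ × 10 m/s² × 11030 m = 3.033×10^8 Pa = 43994 psi
upper-mantle rock: 3302 kg/m³ × 10 m/s² × 37910 m = 1.252×10^9 Pa = 1.816×10^5 psi
Total = 1627 + 1965 + 43994 + 1.816×10^5 = 2.2914×10^5 psi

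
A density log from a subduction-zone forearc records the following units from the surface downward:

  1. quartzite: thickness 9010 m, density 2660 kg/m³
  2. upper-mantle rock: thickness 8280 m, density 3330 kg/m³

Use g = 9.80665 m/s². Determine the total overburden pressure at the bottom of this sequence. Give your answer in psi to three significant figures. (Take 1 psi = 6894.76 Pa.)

73300 psi

quartzite: 2660 kg/m³ × 9.80665 m/s² × 9010 m = 2.350×10^8 Pa = 34089 psi
upper-mantle rock: 3330 kg/m³ × 9.80665 m/s² × 8280 m = 2.704×10^8 Pa = 39217 psi
Total = 34089 + 39217 = 73306 psi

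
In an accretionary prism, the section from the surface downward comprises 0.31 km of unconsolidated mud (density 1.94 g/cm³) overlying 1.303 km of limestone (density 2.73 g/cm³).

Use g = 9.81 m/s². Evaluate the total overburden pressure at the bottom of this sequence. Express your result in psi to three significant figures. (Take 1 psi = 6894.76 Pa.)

5920 psi

unconsolidated mud: 1940 kg/m³ × 9.81 m/s² × 310 m = 5.900×10^6 Pa = 855.7 psi
limestone: 2730 kg/m³ × 9.81 m/s² × 1303 m = 3.490×10^7 Pa = 5061 psi
Total = 855.7 + 5061 = 5916.9 psi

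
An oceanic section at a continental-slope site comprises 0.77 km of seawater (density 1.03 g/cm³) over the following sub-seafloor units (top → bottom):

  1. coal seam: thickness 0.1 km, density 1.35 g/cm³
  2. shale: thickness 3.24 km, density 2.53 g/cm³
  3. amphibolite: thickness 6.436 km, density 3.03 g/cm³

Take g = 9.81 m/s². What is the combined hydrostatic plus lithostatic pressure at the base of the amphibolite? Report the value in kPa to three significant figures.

seawater: 1030 kg/m³ × 9.81 m/s² × 770 m = 7.780×10^6 Pa = 7780 kPa
coal seam: 1350 kg/m³ × 9.81 m/s² × 100 m = 1.324×10^6 Pa = 1324 kPa
shale: 2530 kg/m³ × 9.81 m/s² × 3240 m = 8.041×10^7 Pa = 80415 kPa
amphibolite: 3030 kg/m³ × 9.81 m/s² × 6436 m = 1.913×10^8 Pa = 1.913×10^5 kPa
Total = 7780 + 1324 + 80415 + 1.913×10^5 = 2.8082×10^5 kPa

281000 kPa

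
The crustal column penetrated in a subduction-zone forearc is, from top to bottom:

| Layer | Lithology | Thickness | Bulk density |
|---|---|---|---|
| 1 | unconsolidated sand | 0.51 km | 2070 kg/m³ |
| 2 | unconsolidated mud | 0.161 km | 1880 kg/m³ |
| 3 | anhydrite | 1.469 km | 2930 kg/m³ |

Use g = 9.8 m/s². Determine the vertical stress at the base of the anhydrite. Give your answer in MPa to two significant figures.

55 MPa

unconsolidated sand: 2070 kg/m³ × 9.8 m/s² × 510 m = 1.035×10^7 Pa = 10.35 MPa
unconsolidated mud: 1880 kg/m³ × 9.8 m/s² × 161 m = 2.966×10^6 Pa = 2.966 MPa
anhydrite: 2930 kg/m³ × 9.8 m/s² × 1469 m = 4.218×10^7 Pa = 42.18 MPa
Total = 10.35 + 2.966 + 42.18 = 55.493 MPa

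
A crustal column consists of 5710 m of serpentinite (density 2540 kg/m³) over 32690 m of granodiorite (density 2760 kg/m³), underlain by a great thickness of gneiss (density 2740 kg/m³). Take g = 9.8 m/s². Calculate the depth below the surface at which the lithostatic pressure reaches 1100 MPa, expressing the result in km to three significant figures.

Pressure at base of upper layers: 2540×9.8×5710 + 2760×9.8×32690 = 1.026×10^9 Pa = 1026 MPa
Remaining pressure to be supplied by gneiss: 1.100×10^9 − 1.026×10^9 = 7.367×10^7 Pa
Additional depth in gneiss = 7.367×10^7 Pa / (2740 kg/m³ × 9.8 m/s²) = 2743.5 m
Total depth = 38400 m + 2743.5 m = 41143 m
= 41.143 km

41.1 km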